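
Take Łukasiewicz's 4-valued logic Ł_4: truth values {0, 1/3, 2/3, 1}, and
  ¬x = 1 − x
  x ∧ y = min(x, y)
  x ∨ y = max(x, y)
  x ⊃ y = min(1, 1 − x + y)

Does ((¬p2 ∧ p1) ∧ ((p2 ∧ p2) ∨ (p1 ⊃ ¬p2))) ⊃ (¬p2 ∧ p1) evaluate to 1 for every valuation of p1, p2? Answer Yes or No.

Yes

p1 = 0, p2 = 0 ↦ 1
p1 = 0, p2 = 1/3 ↦ 1
p1 = 0, p2 = 2/3 ↦ 1
p1 = 0, p2 = 1 ↦ 1
p1 = 1/3, p2 = 0 ↦ 1
p1 = 1/3, p2 = 1/3 ↦ 1
p1 = 1/3, p2 = 2/3 ↦ 1
p1 = 1/3, p2 = 1 ↦ 1
p1 = 2/3, p2 = 0 ↦ 1
p1 = 2/3, p2 = 1/3 ↦ 1
p1 = 2/3, p2 = 2/3 ↦ 1
p1 = 2/3, p2 = 1 ↦ 1
p1 = 1, p2 = 0 ↦ 1
p1 = 1, p2 = 1/3 ↦ 1
p1 = 1, p2 = 2/3 ↦ 1
p1 = 1, p2 = 1 ↦ 1
Every assignment gives a value ≥ 1.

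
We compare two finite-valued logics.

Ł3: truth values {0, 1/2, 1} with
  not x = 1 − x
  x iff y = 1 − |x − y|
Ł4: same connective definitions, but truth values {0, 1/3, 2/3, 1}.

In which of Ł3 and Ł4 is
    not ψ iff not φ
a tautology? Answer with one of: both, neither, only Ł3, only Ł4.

neither

In Ł3: at φ = 0, ψ = 1/2 the value is 1/2 — not a tautology.
In Ł4: at φ = 0, ψ = 1/3 the value is 2/3 — not a tautology.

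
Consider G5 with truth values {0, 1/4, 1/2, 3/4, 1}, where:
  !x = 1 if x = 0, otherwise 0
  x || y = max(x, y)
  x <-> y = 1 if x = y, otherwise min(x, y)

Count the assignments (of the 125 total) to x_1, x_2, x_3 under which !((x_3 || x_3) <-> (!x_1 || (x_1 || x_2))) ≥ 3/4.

25

value 1: 25 assignments (counts)
value 0: 100 assignments
So 25 of the 125 assignments meet the threshold.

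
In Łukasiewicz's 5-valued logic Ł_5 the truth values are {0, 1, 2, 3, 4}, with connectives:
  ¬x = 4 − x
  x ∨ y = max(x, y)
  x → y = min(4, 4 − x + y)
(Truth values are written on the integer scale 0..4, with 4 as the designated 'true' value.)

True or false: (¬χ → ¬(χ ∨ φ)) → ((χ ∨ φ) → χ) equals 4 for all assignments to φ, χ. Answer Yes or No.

At φ = 2, χ = 3, for instance:
¬χ = ¬3 = 1
χ ∨ φ = 3 ∨ 2 = 3
¬(χ ∨ φ) = ¬3 = 1
¬χ → ¬(χ ∨ φ) = 1 → 1 = 4
(χ ∨ φ) → χ = 3 → 3 = 4
(¬χ → ¬(χ ∨ φ)) → ((χ ∨ φ) → χ) = 4 → 4 = 4
and checking the remaining 24 assignments likewise gives ≥ 4 in every case.

Yes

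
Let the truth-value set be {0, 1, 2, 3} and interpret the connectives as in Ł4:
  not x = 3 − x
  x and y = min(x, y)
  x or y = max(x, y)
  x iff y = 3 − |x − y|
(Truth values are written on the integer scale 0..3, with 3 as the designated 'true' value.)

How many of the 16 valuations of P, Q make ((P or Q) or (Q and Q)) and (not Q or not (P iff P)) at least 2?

4

P = 0, Q = 0 ↦ 0  <
P = 0, Q = 1 ↦ 1  <
P = 0, Q = 2 ↦ 1  <
P = 0, Q = 3 ↦ 0  <
P = 1, Q = 0 ↦ 1  <
P = 1, Q = 1 ↦ 1  <
P = 1, Q = 2 ↦ 1  <
P = 1, Q = 3 ↦ 0  <
P = 2, Q = 0 ↦ 2  ≥
P = 2, Q = 1 ↦ 2  ≥
P = 2, Q = 2 ↦ 1  <
P = 2, Q = 3 ↦ 0  <
P = 3, Q = 0 ↦ 3  ≥
P = 3, Q = 1 ↦ 2  ≥
P = 3, Q = 2 ↦ 1  <
P = 3, Q = 3 ↦ 0  <
So 4 of the 16 assignments meet the threshold.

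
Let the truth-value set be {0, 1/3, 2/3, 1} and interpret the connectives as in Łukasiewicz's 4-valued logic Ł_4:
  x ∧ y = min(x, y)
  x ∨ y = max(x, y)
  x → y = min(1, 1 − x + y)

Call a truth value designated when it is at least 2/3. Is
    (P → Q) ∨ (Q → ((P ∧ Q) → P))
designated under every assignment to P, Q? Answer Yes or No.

P = 0, Q = 0 ↦ 1
P = 0, Q = 1/3 ↦ 1
P = 0, Q = 2/3 ↦ 1
P = 0, Q = 1 ↦ 1
P = 1/3, Q = 0 ↦ 1
P = 1/3, Q = 1/3 ↦ 1
P = 1/3, Q = 2/3 ↦ 1
P = 1/3, Q = 1 ↦ 1
P = 2/3, Q = 0 ↦ 1
P = 2/3, Q = 1/3 ↦ 1
P = 2/3, Q = 2/3 ↦ 1
P = 2/3, Q = 1 ↦ 1
P = 1, Q = 0 ↦ 1
P = 1, Q = 1/3 ↦ 1
P = 1, Q = 2/3 ↦ 1
P = 1, Q = 1 ↦ 1
Every assignment gives a value ≥ 2/3.

Yes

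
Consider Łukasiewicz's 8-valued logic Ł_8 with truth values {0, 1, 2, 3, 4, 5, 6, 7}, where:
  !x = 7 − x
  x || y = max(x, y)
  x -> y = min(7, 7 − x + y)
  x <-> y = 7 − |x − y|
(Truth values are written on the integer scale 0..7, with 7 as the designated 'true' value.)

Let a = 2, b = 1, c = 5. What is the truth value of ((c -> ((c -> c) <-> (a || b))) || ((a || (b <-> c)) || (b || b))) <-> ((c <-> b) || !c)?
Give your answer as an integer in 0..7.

c -> c = 5 -> 5 = 7
a || b = 2 || 1 = 2
(c -> c) <-> (a || b) = 7 <-> 2 = 2
c -> ((c -> c) <-> (a || b)) = 5 -> 2 = 4
b <-> c = 1 <-> 5 = 3
a || (b <-> c) = 2 || 3 = 3
b || b = 1 || 1 = 1
(a || (b <-> c)) || (b || b) = 3 || 1 = 3
(c -> ((c -> c) <-> (a || b))) || ((a || (b <-> c)) || (b || b)) = 4 || 3 = 4
c <-> b = 5 <-> 1 = 3
!c = !5 = 2
(c <-> b) || !c = 3 || 2 = 3
((c -> ((c -> c) <-> (a || b))) || ((a || (b <-> c)) || (b || b))) <-> ((c <-> b) || !c) = 4 <-> 3 = 6

6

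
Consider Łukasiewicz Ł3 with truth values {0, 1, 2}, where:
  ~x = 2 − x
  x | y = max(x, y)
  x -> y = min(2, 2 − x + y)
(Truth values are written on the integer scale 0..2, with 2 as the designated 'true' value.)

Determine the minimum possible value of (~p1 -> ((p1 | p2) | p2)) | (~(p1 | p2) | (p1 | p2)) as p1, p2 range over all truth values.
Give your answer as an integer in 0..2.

Take p1 = 0, p2 = 1:
~p1 = ~0 = 2
p1 | p2 = 0 | 1 = 1
(p1 | p2) | p2 = 1 | 1 = 1
~p1 -> ((p1 | p2) | p2) = 2 -> 1 = 1
p1 | p2 = 0 | 1 = 1
~(p1 | p2) = ~1 = 1
p1 | p2 = 0 | 1 = 1
~(p1 | p2) | (p1 | p2) = 1 | 1 = 1
(~p1 -> ((p1 | p2) | p2)) | (~(p1 | p2) | (p1 | p2)) = 1 | 1 = 1
No assignment yields a value below 1, so this is the minimum.

1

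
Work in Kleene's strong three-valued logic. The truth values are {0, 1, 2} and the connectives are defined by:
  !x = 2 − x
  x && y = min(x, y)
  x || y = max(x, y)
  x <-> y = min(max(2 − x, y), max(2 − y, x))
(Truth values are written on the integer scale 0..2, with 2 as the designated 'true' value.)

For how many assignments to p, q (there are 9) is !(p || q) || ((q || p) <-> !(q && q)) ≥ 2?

2

p = 0, q = 0 ↦ 2  ≥
p = 0, q = 1 ↦ 1  <
p = 0, q = 2 ↦ 0  <
p = 1, q = 0 ↦ 1  <
p = 1, q = 1 ↦ 1  <
p = 1, q = 2 ↦ 0  <
p = 2, q = 0 ↦ 2  ≥
p = 2, q = 1 ↦ 1  <
p = 2, q = 2 ↦ 0  <
So 2 of the 9 assignments meet the threshold.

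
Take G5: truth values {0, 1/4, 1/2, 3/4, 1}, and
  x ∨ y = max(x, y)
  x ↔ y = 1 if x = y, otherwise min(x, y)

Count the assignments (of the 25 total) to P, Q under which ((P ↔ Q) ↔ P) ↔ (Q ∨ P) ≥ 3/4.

value 1: 9 assignments (counts)
value 3/4: 4 assignments (counts)
value 1/2: 4 assignments
value 1/4: 4 assignments
value 0: 4 assignments
So 13 of the 25 assignments meet the threshold.

13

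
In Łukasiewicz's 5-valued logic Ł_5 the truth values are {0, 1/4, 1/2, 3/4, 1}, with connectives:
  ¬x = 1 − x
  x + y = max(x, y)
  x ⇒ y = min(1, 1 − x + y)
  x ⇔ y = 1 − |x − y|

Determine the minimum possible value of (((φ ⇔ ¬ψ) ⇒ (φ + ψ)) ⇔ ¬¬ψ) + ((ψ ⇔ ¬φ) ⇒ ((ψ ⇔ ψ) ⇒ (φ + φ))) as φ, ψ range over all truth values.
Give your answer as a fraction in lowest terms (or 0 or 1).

1/2

Take φ = 0, ψ = 1/2:
¬ψ = ¬1/2 = 1/2
φ ⇔ ¬ψ = 0 ⇔ 1/2 = 1/2
φ + ψ = 0 + 1/2 = 1/2
(φ ⇔ ¬ψ) ⇒ (φ + ψ) = 1/2 ⇒ 1/2 = 1
¬ψ = ¬1/2 = 1/2
¬¬ψ = ¬1/2 = 1/2
((φ ⇔ ¬ψ) ⇒ (φ + ψ)) ⇔ ¬¬ψ = 1 ⇔ 1/2 = 1/2
¬φ = ¬0 = 1
ψ ⇔ ¬φ = 1/2 ⇔ 1 = 1/2
ψ ⇔ ψ = 1/2 ⇔ 1/2 = 1
φ + φ = 0 + 0 = 0
(ψ ⇔ ψ) ⇒ (φ + φ) = 1 ⇒ 0 = 0
(ψ ⇔ ¬φ) ⇒ ((ψ ⇔ ψ) ⇒ (φ + φ)) = 1/2 ⇒ 0 = 1/2
(((φ ⇔ ¬ψ) ⇒ (φ + ψ)) ⇔ ¬¬ψ) + ((ψ ⇔ ¬φ) ⇒ ((ψ ⇔ ψ) ⇒ (φ + φ))) = 1/2 + 1/2 = 1/2
No assignment yields a value below 1/2, so this is the minimum.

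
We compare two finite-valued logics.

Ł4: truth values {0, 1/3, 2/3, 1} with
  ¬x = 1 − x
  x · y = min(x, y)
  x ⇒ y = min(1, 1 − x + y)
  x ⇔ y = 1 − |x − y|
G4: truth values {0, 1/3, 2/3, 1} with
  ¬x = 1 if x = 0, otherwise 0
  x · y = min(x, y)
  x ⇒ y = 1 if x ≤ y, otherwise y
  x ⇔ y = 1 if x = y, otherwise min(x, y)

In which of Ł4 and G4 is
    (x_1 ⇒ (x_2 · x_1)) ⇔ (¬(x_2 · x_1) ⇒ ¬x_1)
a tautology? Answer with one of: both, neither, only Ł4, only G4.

only Ł4

In Ł4: every assignment gives 1 — tautology.
In G4: at x_1 = 2/3, x_2 = 1/3 the value is 1/3 — not a tautology.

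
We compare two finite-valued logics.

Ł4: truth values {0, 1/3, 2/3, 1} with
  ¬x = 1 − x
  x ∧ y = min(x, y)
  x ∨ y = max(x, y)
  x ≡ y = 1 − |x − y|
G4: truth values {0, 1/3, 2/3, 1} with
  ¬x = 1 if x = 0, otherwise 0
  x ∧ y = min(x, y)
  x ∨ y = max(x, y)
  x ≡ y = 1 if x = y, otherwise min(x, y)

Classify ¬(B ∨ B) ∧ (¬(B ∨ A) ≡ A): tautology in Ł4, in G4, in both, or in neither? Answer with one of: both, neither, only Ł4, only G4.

In Ł4: at A = 0, B = 0 the value is 0 — not a tautology.
In G4: at A = 0, B = 0 the value is 0 — not a tautology.

neither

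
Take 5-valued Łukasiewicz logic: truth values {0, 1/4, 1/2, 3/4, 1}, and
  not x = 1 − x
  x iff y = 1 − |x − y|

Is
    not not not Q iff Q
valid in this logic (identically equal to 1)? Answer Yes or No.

No

Counterexample: take Q = 0.
not Q = not 0 = 1
not not Q = not 1 = 0
not not not Q = not 0 = 1
not not not Q iff Q = 1 iff 0 = 0
This gives 0 ≠ 1.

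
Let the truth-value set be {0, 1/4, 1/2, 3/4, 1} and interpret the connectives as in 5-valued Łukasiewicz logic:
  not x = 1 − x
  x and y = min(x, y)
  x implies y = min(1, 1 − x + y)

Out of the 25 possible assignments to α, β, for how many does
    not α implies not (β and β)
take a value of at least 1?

value 1: 15 assignments (counts)
value 3/4: 4 assignments
value 1/2: 3 assignments
value 1/4: 2 assignments
value 0: 1 assignment
So 15 of the 25 assignments meet the threshold.

15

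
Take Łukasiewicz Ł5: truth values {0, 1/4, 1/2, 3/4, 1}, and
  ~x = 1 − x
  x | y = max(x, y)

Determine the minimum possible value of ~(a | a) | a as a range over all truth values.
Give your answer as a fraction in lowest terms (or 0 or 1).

Take a = 1/2:
a | a = 1/2 | 1/2 = 1/2
~(a | a) = ~1/2 = 1/2
~(a | a) | a = 1/2 | 1/2 = 1/2
No assignment yields a value below 1/2, so this is the minimum.

1/2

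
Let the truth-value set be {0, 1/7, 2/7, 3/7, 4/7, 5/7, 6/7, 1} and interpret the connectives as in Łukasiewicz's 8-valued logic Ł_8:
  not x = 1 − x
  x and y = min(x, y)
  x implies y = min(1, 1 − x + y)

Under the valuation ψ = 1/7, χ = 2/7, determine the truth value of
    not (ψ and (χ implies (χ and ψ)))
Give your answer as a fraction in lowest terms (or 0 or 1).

χ and ψ = 2/7 and 1/7 = 1/7
χ implies (χ and ψ) = 2/7 implies 1/7 = 6/7
ψ and (χ implies (χ and ψ)) = 1/7 and 6/7 = 1/7
not (ψ and (χ implies (χ and ψ))) = not 1/7 = 6/7

6/7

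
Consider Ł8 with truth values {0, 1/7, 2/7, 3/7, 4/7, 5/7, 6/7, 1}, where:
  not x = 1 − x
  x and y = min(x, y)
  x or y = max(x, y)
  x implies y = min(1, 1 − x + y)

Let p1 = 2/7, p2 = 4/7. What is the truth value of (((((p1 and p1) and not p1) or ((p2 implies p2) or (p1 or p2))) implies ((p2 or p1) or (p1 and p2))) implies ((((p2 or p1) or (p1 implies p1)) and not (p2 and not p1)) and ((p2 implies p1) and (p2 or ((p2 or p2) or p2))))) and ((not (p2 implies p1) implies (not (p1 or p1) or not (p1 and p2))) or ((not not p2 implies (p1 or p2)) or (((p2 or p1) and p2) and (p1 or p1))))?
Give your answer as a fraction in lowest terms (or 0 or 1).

6/7

p1 and p1 = 2/7 and 2/7 = 2/7
not p1 = not 2/7 = 5/7
(p1 and p1) and not p1 = 2/7 and 5/7 = 2/7
p2 implies p2 = 4/7 implies 4/7 = 1
p1 or p2 = 2/7 or 4/7 = 4/7
(p2 implies p2) or (p1 or p2) = 1 or 4/7 = 1
((p1 and p1) and not p1) or ((p2 implies p2) or (p1 or p2)) = 2/7 or 1 = 1
p2 or p1 = 4/7 or 2/7 = 4/7
p1 and p2 = 2/7 and 4/7 = 2/7
(p2 or p1) or (p1 and p2) = 4/7 or 2/7 = 4/7
(((p1 and p1) and not p1) or ((p2 implies p2) or (p1 or p2))) implies ((p2 or p1) or (p1 and p2)) = 1 implies 4/7 = 4/7
p2 or p1 = 4/7 or 2/7 = 4/7
p1 implies p1 = 2/7 implies 2/7 = 1
(p2 or p1) or (p1 implies p1) = 4/7 or 1 = 1
not p1 = not 2/7 = 5/7
p2 and not p1 = 4/7 and 5/7 = 4/7
not (p2 and not p1) = not 4/7 = 3/7
((p2 or p1) or (p1 implies p1)) and not (p2 and not p1) = 1 and 3/7 = 3/7
p2 implies p1 = 4/7 implies 2/7 = 5/7
p2 or p2 = 4/7 or 4/7 = 4/7
(p2 or p2) or p2 = 4/7 or 4/7 = 4/7
p2 or ((p2 or p2) or p2) = 4/7 or 4/7 = 4/7
(p2 implies p1) and (p2 or ((p2 or p2) or p2)) = 5/7 and 4/7 = 4/7
(((p2 or p1) or (p1 implies p1)) and not (p2 and not p1)) and ((p2 implies p1) and (p2 or ((p2 or p2) or p2))) = 3/7 and 4/7 = 3/7
((((p1 and p1) and not p1) or ((p2 implies p2) or (p1 or p2))) implies ((p2 or p1) or (p1 and p2))) implies ((((p2 or p1) or (p1 implies p1)) and not (p2 and not p1)) and ((p2 implies p1) and (p2 or ((p2 or p2) or p2)))) = 4/7 implies 3/7 = 6/7
p2 implies p1 = 4/7 implies 2/7 = 5/7
not (p2 implies p1) = not 5/7 = 2/7
p1 or p1 = 2/7 or 2/7 = 2/7
not (p1 or p1) = not 2/7 = 5/7
p1 and p2 = 2/7 and 4/7 = 2/7
not (p1 and p2) = not 2/7 = 5/7
not (p1 or p1) or not (p1 and p2) = 5/7 or 5/7 = 5/7
not (p2 implies p1) implies (not (p1 or p1) or not (p1 and p2)) = 2/7 implies 5/7 = 1
not p2 = not 4/7 = 3/7
not not p2 = not 3/7 = 4/7
p1 or p2 = 2/7 or 4/7 = 4/7
not not p2 implies (p1 or p2) = 4/7 implies 4/7 = 1
p2 or p1 = 4/7 or 2/7 = 4/7
(p2 or p1) and p2 = 4/7 and 4/7 = 4/7
p1 or p1 = 2/7 or 2/7 = 2/7
((p2 or p1) and p2) and (p1 or p1) = 4/7 and 2/7 = 2/7
(not not p2 implies (p1 or p2)) or (((p2 or p1) and p2) and (p1 or p1)) = 1 or 2/7 = 1
(not (p2 implies p1) implies (not (p1 or p1) or not (p1 and p2))) or ((not not p2 implies (p1 or p2)) or (((p2 or p1) and p2) and (p1 or p1))) = 1 or 1 = 1
(((((p1 and p1) and not p1) or ((p2 implies p2) or (p1 or p2))) implies ((p2 or p1) or (p1 and p2))) implies ((((p2 or p1) or (p1 implies p1)) and not (p2 and not p1)) and ((p2 implies p1) and (p2 or ((p2 or p2) or p2))))) and ((not (p2 implies p1) implies (not (p1 or p1) or not (p1 and p2))) or ((not not p2 implies (p1 or p2)) or (((p2 or p1) and p2) and (p1 or p1)))) = 6/7 and 1 = 6/7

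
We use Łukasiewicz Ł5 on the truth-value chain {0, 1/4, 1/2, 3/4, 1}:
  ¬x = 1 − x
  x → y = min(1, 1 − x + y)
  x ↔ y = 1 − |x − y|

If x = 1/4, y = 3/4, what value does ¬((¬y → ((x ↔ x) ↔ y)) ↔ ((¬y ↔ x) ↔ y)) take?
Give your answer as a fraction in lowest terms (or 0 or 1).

¬y = ¬3/4 = 1/4
x ↔ x = 1/4 ↔ 1/4 = 1
(x ↔ x) ↔ y = 1 ↔ 3/4 = 3/4
¬y → ((x ↔ x) ↔ y) = 1/4 → 3/4 = 1
¬y = ¬3/4 = 1/4
¬y ↔ x = 1/4 ↔ 1/4 = 1
(¬y ↔ x) ↔ y = 1 ↔ 3/4 = 3/4
(¬y → ((x ↔ x) ↔ y)) ↔ ((¬y ↔ x) ↔ y) = 1 ↔ 3/4 = 3/4
¬((¬y → ((x ↔ x) ↔ y)) ↔ ((¬y ↔ x) ↔ y)) = ¬3/4 = 1/4

1/4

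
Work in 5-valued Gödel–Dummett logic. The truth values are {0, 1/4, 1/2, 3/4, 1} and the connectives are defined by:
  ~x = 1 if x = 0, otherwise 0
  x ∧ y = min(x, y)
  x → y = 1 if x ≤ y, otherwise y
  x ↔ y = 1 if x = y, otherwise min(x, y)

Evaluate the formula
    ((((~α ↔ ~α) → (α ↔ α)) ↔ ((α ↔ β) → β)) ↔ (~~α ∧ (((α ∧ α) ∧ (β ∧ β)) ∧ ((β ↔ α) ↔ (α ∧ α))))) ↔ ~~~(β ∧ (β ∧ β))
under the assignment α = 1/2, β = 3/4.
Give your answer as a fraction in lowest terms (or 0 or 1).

0

~α = ~1/2 = 0
~α = ~1/2 = 0
~α ↔ ~α = 0 ↔ 0 = 1
α ↔ α = 1/2 ↔ 1/2 = 1
(~α ↔ ~α) → (α ↔ α) = 1 → 1 = 1
α ↔ β = 1/2 ↔ 3/4 = 1/2
(α ↔ β) → β = 1/2 → 3/4 = 1
((~α ↔ ~α) → (α ↔ α)) ↔ ((α ↔ β) → β) = 1 ↔ 1 = 1
~α = ~1/2 = 0
~~α = ~0 = 1
α ∧ α = 1/2 ∧ 1/2 = 1/2
β ∧ β = 3/4 ∧ 3/4 = 3/4
(α ∧ α) ∧ (β ∧ β) = 1/2 ∧ 3/4 = 1/2
β ↔ α = 3/4 ↔ 1/2 = 1/2
α ∧ α = 1/2 ∧ 1/2 = 1/2
(β ↔ α) ↔ (α ∧ α) = 1/2 ↔ 1/2 = 1
((α ∧ α) ∧ (β ∧ β)) ∧ ((β ↔ α) ↔ (α ∧ α)) = 1/2 ∧ 1 = 1/2
~~α ∧ (((α ∧ α) ∧ (β ∧ β)) ∧ ((β ↔ α) ↔ (α ∧ α))) = 1 ∧ 1/2 = 1/2
(((~α ↔ ~α) → (α ↔ α)) ↔ ((α ↔ β) → β)) ↔ (~~α ∧ (((α ∧ α) ∧ (β ∧ β)) ∧ ((β ↔ α) ↔ (α ∧ α)))) = 1 ↔ 1/2 = 1/2
β ∧ β = 3/4 ∧ 3/4 = 3/4
β ∧ (β ∧ β) = 3/4 ∧ 3/4 = 3/4
~(β ∧ (β ∧ β)) = ~3/4 = 0
~~(β ∧ (β ∧ β)) = ~0 = 1
~~~(β ∧ (β ∧ β)) = ~1 = 0
((((~α ↔ ~α) → (α ↔ α)) ↔ ((α ↔ β) → β)) ↔ (~~α ∧ (((α ∧ α) ∧ (β ∧ β)) ∧ ((β ↔ α) ↔ (α ∧ α))))) ↔ ~~~(β ∧ (β ∧ β)) = 1/2 ↔ 0 = 0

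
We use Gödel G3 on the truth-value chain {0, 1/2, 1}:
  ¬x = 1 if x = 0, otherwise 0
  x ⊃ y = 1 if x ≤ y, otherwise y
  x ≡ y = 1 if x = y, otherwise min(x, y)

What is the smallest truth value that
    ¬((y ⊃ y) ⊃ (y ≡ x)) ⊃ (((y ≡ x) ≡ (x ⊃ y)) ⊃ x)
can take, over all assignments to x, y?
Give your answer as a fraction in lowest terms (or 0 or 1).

Take x = 1/2, y = 0:
y ⊃ y = 0 ⊃ 0 = 1
y ≡ x = 0 ≡ 1/2 = 0
(y ⊃ y) ⊃ (y ≡ x) = 1 ⊃ 0 = 0
¬((y ⊃ y) ⊃ (y ≡ x)) = ¬0 = 1
y ≡ x = 0 ≡ 1/2 = 0
x ⊃ y = 1/2 ⊃ 0 = 0
(y ≡ x) ≡ (x ⊃ y) = 0 ≡ 0 = 1
((y ≡ x) ≡ (x ⊃ y)) ⊃ x = 1 ⊃ 1/2 = 1/2
¬((y ⊃ y) ⊃ (y ≡ x)) ⊃ (((y ≡ x) ≡ (x ⊃ y)) ⊃ x) = 1 ⊃ 1/2 = 1/2
No assignment yields a value below 1/2, so this is the minimum.

1/2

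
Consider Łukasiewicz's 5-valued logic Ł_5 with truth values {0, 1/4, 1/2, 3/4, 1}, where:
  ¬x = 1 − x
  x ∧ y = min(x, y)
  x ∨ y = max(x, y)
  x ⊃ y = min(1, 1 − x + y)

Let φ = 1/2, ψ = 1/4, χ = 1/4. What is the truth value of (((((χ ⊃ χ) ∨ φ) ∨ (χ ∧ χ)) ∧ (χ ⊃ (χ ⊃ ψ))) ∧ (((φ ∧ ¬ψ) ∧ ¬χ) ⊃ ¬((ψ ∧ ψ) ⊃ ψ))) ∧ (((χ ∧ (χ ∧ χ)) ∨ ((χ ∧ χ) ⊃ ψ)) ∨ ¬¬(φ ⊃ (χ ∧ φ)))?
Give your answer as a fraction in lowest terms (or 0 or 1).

1/2

χ ⊃ χ = 1/4 ⊃ 1/4 = 1
(χ ⊃ χ) ∨ φ = 1 ∨ 1/2 = 1
χ ∧ χ = 1/4 ∧ 1/4 = 1/4
((χ ⊃ χ) ∨ φ) ∨ (χ ∧ χ) = 1 ∨ 1/4 = 1
χ ⊃ ψ = 1/4 ⊃ 1/4 = 1
χ ⊃ (χ ⊃ ψ) = 1/4 ⊃ 1 = 1
(((χ ⊃ χ) ∨ φ) ∨ (χ ∧ χ)) ∧ (χ ⊃ (χ ⊃ ψ)) = 1 ∧ 1 = 1
¬ψ = ¬1/4 = 3/4
φ ∧ ¬ψ = 1/2 ∧ 3/4 = 1/2
¬χ = ¬1/4 = 3/4
(φ ∧ ¬ψ) ∧ ¬χ = 1/2 ∧ 3/4 = 1/2
ψ ∧ ψ = 1/4 ∧ 1/4 = 1/4
(ψ ∧ ψ) ⊃ ψ = 1/4 ⊃ 1/4 = 1
¬((ψ ∧ ψ) ⊃ ψ) = ¬1 = 0
((φ ∧ ¬ψ) ∧ ¬χ) ⊃ ¬((ψ ∧ ψ) ⊃ ψ) = 1/2 ⊃ 0 = 1/2
((((χ ⊃ χ) ∨ φ) ∨ (χ ∧ χ)) ∧ (χ ⊃ (χ ⊃ ψ))) ∧ (((φ ∧ ¬ψ) ∧ ¬χ) ⊃ ¬((ψ ∧ ψ) ⊃ ψ)) = 1 ∧ 1/2 = 1/2
χ ∧ χ = 1/4 ∧ 1/4 = 1/4
χ ∧ (χ ∧ χ) = 1/4 ∧ 1/4 = 1/4
χ ∧ χ = 1/4 ∧ 1/4 = 1/4
(χ ∧ χ) ⊃ ψ = 1/4 ⊃ 1/4 = 1
(χ ∧ (χ ∧ χ)) ∨ ((χ ∧ χ) ⊃ ψ) = 1/4 ∨ 1 = 1
χ ∧ φ = 1/4 ∧ 1/2 = 1/4
φ ⊃ (χ ∧ φ) = 1/2 ⊃ 1/4 = 3/4
¬(φ ⊃ (χ ∧ φ)) = ¬3/4 = 1/4
¬¬(φ ⊃ (χ ∧ φ)) = ¬1/4 = 3/4
((χ ∧ (χ ∧ χ)) ∨ ((χ ∧ χ) ⊃ ψ)) ∨ ¬¬(φ ⊃ (χ ∧ φ)) = 1 ∨ 3/4 = 1
(((((χ ⊃ χ) ∨ φ) ∨ (χ ∧ χ)) ∧ (χ ⊃ (χ ⊃ ψ))) ∧ (((φ ∧ ¬ψ) ∧ ¬χ) ⊃ ¬((ψ ∧ ψ) ⊃ ψ))) ∧ (((χ ∧ (χ ∧ χ)) ∨ ((χ ∧ χ) ⊃ ψ)) ∨ ¬¬(φ ⊃ (χ ∧ φ))) = 1/2 ∧ 1 = 1/2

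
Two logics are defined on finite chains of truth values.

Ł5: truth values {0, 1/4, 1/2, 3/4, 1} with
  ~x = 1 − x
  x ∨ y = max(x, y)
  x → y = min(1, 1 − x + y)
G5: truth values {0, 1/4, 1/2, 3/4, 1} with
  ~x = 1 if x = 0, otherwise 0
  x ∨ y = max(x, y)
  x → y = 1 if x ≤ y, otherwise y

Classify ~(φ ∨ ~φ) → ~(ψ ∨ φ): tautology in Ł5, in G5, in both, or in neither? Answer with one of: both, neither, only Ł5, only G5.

In Ł5: at φ = 1/4, ψ = 1 the value is 3/4 — not a tautology.
In G5: every assignment gives 1 — tautology.

only G5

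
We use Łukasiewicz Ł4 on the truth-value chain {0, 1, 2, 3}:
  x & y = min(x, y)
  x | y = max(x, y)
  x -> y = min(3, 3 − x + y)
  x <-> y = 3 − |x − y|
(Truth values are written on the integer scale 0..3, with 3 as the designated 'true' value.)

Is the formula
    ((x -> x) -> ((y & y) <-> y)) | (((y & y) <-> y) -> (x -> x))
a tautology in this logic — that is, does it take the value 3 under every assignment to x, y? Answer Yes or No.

x = 0, y = 0 ↦ 3
x = 0, y = 1 ↦ 3
x = 0, y = 2 ↦ 3
x = 0, y = 3 ↦ 3
x = 1, y = 0 ↦ 3
x = 1, y = 1 ↦ 3
x = 1, y = 2 ↦ 3
x = 1, y = 3 ↦ 3
x = 2, y = 0 ↦ 3
x = 2, y = 1 ↦ 3
x = 2, y = 2 ↦ 3
x = 2, y = 3 ↦ 3
x = 3, y = 0 ↦ 3
x = 3, y = 1 ↦ 3
x = 3, y = 2 ↦ 3
x = 3, y = 3 ↦ 3
Every assignment gives a value ≥ 3.

Yes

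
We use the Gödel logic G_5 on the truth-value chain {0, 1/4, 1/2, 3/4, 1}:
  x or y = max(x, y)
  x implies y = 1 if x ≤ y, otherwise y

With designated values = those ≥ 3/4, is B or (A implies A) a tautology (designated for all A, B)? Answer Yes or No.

At A = 1/4, B = 3/4, for instance:
A implies A = 1/4 implies 1/4 = 1
B or (A implies A) = 3/4 or 1 = 1
and checking the remaining 24 assignments likewise gives ≥ 3/4 in every case.

Yes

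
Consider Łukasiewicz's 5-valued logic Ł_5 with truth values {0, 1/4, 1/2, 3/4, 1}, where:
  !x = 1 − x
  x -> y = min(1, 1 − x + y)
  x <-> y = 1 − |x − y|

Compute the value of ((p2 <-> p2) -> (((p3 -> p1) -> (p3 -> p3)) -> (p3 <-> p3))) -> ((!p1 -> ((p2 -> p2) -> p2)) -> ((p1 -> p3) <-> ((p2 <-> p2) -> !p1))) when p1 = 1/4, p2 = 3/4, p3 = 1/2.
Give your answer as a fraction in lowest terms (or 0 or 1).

p2 <-> p2 = 3/4 <-> 3/4 = 1
p3 -> p1 = 1/2 -> 1/4 = 3/4
p3 -> p3 = 1/2 -> 1/2 = 1
(p3 -> p1) -> (p3 -> p3) = 3/4 -> 1 = 1
p3 <-> p3 = 1/2 <-> 1/2 = 1
((p3 -> p1) -> (p3 -> p3)) -> (p3 <-> p3) = 1 -> 1 = 1
(p2 <-> p2) -> (((p3 -> p1) -> (p3 -> p3)) -> (p3 <-> p3)) = 1 -> 1 = 1
!p1 = !1/4 = 3/4
p2 -> p2 = 3/4 -> 3/4 = 1
(p2 -> p2) -> p2 = 1 -> 3/4 = 3/4
!p1 -> ((p2 -> p2) -> p2) = 3/4 -> 3/4 = 1
p1 -> p3 = 1/4 -> 1/2 = 1
p2 <-> p2 = 3/4 <-> 3/4 = 1
!p1 = !1/4 = 3/4
(p2 <-> p2) -> !p1 = 1 -> 3/4 = 3/4
(p1 -> p3) <-> ((p2 <-> p2) -> !p1) = 1 <-> 3/4 = 3/4
(!p1 -> ((p2 -> p2) -> p2)) -> ((p1 -> p3) <-> ((p2 <-> p2) -> !p1)) = 1 -> 3/4 = 3/4
((p2 <-> p2) -> (((p3 -> p1) -> (p3 -> p3)) -> (p3 <-> p3))) -> ((!p1 -> ((p2 -> p2) -> p2)) -> ((p1 -> p3) <-> ((p2 <-> p2) -> !p1))) = 1 -> 3/4 = 3/4

3/4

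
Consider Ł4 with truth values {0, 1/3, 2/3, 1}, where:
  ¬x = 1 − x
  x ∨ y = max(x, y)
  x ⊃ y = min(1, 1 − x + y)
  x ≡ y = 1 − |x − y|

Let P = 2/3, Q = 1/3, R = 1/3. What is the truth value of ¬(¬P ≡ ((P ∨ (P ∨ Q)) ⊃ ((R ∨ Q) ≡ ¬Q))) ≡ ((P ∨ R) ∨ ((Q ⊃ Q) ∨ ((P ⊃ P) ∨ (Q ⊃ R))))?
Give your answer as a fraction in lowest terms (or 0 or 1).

2/3

¬P = ¬2/3 = 1/3
P ∨ Q = 2/3 ∨ 1/3 = 2/3
P ∨ (P ∨ Q) = 2/3 ∨ 2/3 = 2/3
R ∨ Q = 1/3 ∨ 1/3 = 1/3
¬Q = ¬1/3 = 2/3
(R ∨ Q) ≡ ¬Q = 1/3 ≡ 2/3 = 2/3
(P ∨ (P ∨ Q)) ⊃ ((R ∨ Q) ≡ ¬Q) = 2/3 ⊃ 2/3 = 1
¬P ≡ ((P ∨ (P ∨ Q)) ⊃ ((R ∨ Q) ≡ ¬Q)) = 1/3 ≡ 1 = 1/3
¬(¬P ≡ ((P ∨ (P ∨ Q)) ⊃ ((R ∨ Q) ≡ ¬Q))) = ¬1/3 = 2/3
P ∨ R = 2/3 ∨ 1/3 = 2/3
Q ⊃ Q = 1/3 ⊃ 1/3 = 1
P ⊃ P = 2/3 ⊃ 2/3 = 1
Q ⊃ R = 1/3 ⊃ 1/3 = 1
(P ⊃ P) ∨ (Q ⊃ R) = 1 ∨ 1 = 1
(Q ⊃ Q) ∨ ((P ⊃ P) ∨ (Q ⊃ R)) = 1 ∨ 1 = 1
(P ∨ R) ∨ ((Q ⊃ Q) ∨ ((P ⊃ P) ∨ (Q ⊃ R))) = 2/3 ∨ 1 = 1
¬(¬P ≡ ((P ∨ (P ∨ Q)) ⊃ ((R ∨ Q) ≡ ¬Q))) ≡ ((P ∨ R) ∨ ((Q ⊃ Q) ∨ ((P ⊃ P) ∨ (Q ⊃ R)))) = 2/3 ≡ 1 = 2/3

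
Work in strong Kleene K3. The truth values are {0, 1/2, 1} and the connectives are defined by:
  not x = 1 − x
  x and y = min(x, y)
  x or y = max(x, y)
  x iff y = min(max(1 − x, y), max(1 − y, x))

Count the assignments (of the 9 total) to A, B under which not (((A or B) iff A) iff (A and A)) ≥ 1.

1

A = 0, B = 0 ↦ 1  ≥
A = 0, B = 1/2 ↦ 1/2  <
A = 0, B = 1 ↦ 0  <
A = 1/2, B = 0 ↦ 1/2  <
A = 1/2, B = 1/2 ↦ 1/2  <
A = 1/2, B = 1 ↦ 1/2  <
A = 1, B = 0 ↦ 0  <
A = 1, B = 1/2 ↦ 0  <
A = 1, B = 1 ↦ 0  <
So 1 of the 9 assignments meets the threshold.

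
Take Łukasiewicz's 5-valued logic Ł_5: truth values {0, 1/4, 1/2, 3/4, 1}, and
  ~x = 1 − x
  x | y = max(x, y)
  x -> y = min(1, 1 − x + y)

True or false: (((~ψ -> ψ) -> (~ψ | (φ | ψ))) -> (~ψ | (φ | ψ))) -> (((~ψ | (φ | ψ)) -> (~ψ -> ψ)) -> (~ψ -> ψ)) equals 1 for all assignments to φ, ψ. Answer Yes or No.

At φ = 0, ψ = 3/4, for instance:
~ψ = ~3/4 = 1/4
~ψ -> ψ = 1/4 -> 3/4 = 1
~ψ = ~3/4 = 1/4
φ | ψ = 0 | 3/4 = 3/4
~ψ | (φ | ψ) = 1/4 | 3/4 = 3/4
(~ψ -> ψ) -> (~ψ | (φ | ψ)) = 1 -> 3/4 = 3/4
((~ψ -> ψ) -> (~ψ | (φ | ψ))) -> (~ψ | (φ | ψ)) = 3/4 -> 3/4 = 1
(~ψ | (φ | ψ)) -> (~ψ -> ψ) = 3/4 -> 1 = 1
((~ψ | (φ | ψ)) -> (~ψ -> ψ)) -> (~ψ -> ψ) = 1 -> 1 = 1
(((~ψ -> ψ) -> (~ψ | (φ | ψ))) -> (~ψ | (φ | ψ))) -> (((~ψ | (φ | ψ)) -> (~ψ -> ψ)) -> (~ψ -> ψ)) = 1 -> 1 = 1
and checking the remaining 24 assignments likewise gives ≥ 1 in every case.

Yes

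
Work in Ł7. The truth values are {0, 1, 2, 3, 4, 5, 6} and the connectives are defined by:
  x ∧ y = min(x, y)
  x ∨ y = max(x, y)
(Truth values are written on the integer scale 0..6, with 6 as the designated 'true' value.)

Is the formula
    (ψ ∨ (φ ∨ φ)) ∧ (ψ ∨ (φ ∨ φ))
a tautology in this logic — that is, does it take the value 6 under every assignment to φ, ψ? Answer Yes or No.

Counterexample: take φ = 0, ψ = 0.
φ ∨ φ = 0 ∨ 0 = 0
ψ ∨ (φ ∨ φ) = 0 ∨ 0 = 0
(ψ ∨ (φ ∨ φ)) ∧ (ψ ∨ (φ ∨ φ)) = 0 ∧ 0 = 0
This gives 0 ≠ 6.

No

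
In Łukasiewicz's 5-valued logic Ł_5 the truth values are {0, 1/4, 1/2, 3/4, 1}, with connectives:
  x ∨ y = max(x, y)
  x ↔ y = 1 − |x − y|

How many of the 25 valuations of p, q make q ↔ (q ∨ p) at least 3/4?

value 1: 15 assignments (counts)
value 3/4: 4 assignments (counts)
value 1/2: 3 assignments
value 1/4: 2 assignments
value 0: 1 assignment
So 19 of the 25 assignments meet the threshold.

19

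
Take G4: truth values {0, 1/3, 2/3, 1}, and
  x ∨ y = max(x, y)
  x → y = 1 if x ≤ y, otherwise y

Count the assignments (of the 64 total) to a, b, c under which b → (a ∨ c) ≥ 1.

50

value 1: 50 assignments (counts)
value 2/3: 5 assignments
value 1/3: 6 assignments
value 0: 3 assignments
So 50 of the 64 assignments meet the threshold.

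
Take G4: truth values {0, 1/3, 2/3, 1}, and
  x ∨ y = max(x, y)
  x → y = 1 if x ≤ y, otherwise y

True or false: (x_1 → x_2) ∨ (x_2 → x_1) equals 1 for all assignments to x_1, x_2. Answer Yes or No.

x_1 = 0, x_2 = 0 ↦ 1
x_1 = 0, x_2 = 1/3 ↦ 1
x_1 = 0, x_2 = 2/3 ↦ 1
x_1 = 0, x_2 = 1 ↦ 1
x_1 = 1/3, x_2 = 0 ↦ 1
x_1 = 1/3, x_2 = 1/3 ↦ 1
x_1 = 1/3, x_2 = 2/3 ↦ 1
x_1 = 1/3, x_2 = 1 ↦ 1
x_1 = 2/3, x_2 = 0 ↦ 1
x_1 = 2/3, x_2 = 1/3 ↦ 1
x_1 = 2/3, x_2 = 2/3 ↦ 1
x_1 = 2/3, x_2 = 1 ↦ 1
x_1 = 1, x_2 = 0 ↦ 1
x_1 = 1, x_2 = 1/3 ↦ 1
x_1 = 1, x_2 = 2/3 ↦ 1
x_1 = 1, x_2 = 1 ↦ 1
Every assignment gives a value ≥ 1.

Yes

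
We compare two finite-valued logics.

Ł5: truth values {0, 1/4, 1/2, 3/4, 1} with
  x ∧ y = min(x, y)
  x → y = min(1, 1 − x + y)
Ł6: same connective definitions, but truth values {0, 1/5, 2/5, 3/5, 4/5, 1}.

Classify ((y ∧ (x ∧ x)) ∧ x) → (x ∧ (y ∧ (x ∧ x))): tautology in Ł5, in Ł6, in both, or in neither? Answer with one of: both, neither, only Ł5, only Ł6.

In Ł5: every assignment gives 1 — tautology.
In Ł6: every assignment gives 1 — tautology.

both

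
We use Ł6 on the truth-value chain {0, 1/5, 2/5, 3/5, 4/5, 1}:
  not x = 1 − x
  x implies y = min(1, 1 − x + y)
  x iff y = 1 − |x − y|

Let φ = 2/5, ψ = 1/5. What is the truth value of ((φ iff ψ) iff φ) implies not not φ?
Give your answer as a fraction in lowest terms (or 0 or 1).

4/5

φ iff ψ = 2/5 iff 1/5 = 4/5
(φ iff ψ) iff φ = 4/5 iff 2/5 = 3/5
not φ = not 2/5 = 3/5
not not φ = not 3/5 = 2/5
((φ iff ψ) iff φ) implies not not φ = 3/5 implies 2/5 = 4/5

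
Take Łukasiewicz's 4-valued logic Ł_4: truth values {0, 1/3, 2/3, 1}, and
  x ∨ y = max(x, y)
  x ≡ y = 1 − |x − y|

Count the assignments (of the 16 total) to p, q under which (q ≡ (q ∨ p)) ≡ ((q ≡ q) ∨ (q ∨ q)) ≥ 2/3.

13

p = 0, q = 0 ↦ 1  ≥
p = 0, q = 1/3 ↦ 1  ≥
p = 0, q = 2/3 ↦ 1  ≥
p = 0, q = 1 ↦ 1  ≥
p = 1/3, q = 0 ↦ 2/3  ≥
p = 1/3, q = 1/3 ↦ 1  ≥
p = 1/3, q = 2/3 ↦ 1  ≥
p = 1/3, q = 1 ↦ 1  ≥
p = 2/3, q = 0 ↦ 1/3  <
p = 2/3, q = 1/3 ↦ 2/3  ≥
p = 2/3, q = 2/3 ↦ 1  ≥
p = 2/3, q = 1 ↦ 1  ≥
p = 1, q = 0 ↦ 0  <
p = 1, q = 1/3 ↦ 1/3  <
p = 1, q = 2/3 ↦ 2/3  ≥
p = 1, q = 1 ↦ 1  ≥
So 13 of the 16 assignments meet the threshold.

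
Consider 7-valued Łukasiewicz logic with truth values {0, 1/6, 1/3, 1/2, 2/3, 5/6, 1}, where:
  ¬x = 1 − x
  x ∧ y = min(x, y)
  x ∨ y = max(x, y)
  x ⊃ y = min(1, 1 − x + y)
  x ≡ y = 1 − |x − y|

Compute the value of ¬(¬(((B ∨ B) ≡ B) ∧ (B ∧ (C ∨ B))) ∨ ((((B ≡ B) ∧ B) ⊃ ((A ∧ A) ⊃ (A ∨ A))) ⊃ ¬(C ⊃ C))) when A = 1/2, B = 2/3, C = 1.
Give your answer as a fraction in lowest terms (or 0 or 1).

2/3

B ∨ B = 2/3 ∨ 2/3 = 2/3
(B ∨ B) ≡ B = 2/3 ≡ 2/3 = 1
C ∨ B = 1 ∨ 2/3 = 1
B ∧ (C ∨ B) = 2/3 ∧ 1 = 2/3
((B ∨ B) ≡ B) ∧ (B ∧ (C ∨ B)) = 1 ∧ 2/3 = 2/3
¬(((B ∨ B) ≡ B) ∧ (B ∧ (C ∨ B))) = ¬2/3 = 1/3
B ≡ B = 2/3 ≡ 2/3 = 1
(B ≡ B) ∧ B = 1 ∧ 2/3 = 2/3
A ∧ A = 1/2 ∧ 1/2 = 1/2
A ∨ A = 1/2 ∨ 1/2 = 1/2
(A ∧ A) ⊃ (A ∨ A) = 1/2 ⊃ 1/2 = 1
((B ≡ B) ∧ B) ⊃ ((A ∧ A) ⊃ (A ∨ A)) = 2/3 ⊃ 1 = 1
C ⊃ C = 1 ⊃ 1 = 1
¬(C ⊃ C) = ¬1 = 0
(((B ≡ B) ∧ B) ⊃ ((A ∧ A) ⊃ (A ∨ A))) ⊃ ¬(C ⊃ C) = 1 ⊃ 0 = 0
¬(((B ∨ B) ≡ B) ∧ (B ∧ (C ∨ B))) ∨ ((((B ≡ B) ∧ B) ⊃ ((A ∧ A) ⊃ (A ∨ A))) ⊃ ¬(C ⊃ C)) = 1/3 ∨ 0 = 1/3
¬(¬(((B ∨ B) ≡ B) ∧ (B ∧ (C ∨ B))) ∨ ((((B ≡ B) ∧ B) ⊃ ((A ∧ A) ⊃ (A ∨ A))) ⊃ ¬(C ⊃ C))) = ¬1/3 = 2/3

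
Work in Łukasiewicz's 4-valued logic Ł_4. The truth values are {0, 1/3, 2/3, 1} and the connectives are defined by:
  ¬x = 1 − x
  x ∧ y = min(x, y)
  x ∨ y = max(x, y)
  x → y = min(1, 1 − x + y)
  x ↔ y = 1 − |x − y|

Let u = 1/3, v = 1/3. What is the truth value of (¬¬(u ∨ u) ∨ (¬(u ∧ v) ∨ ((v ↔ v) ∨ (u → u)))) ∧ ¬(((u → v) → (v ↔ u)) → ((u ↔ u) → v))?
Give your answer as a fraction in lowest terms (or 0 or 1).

u ∨ u = 1/3 ∨ 1/3 = 1/3
¬(u ∨ u) = ¬1/3 = 2/3
¬¬(u ∨ u) = ¬2/3 = 1/3
u ∧ v = 1/3 ∧ 1/3 = 1/3
¬(u ∧ v) = ¬1/3 = 2/3
v ↔ v = 1/3 ↔ 1/3 = 1
u → u = 1/3 → 1/3 = 1
(v ↔ v) ∨ (u → u) = 1 ∨ 1 = 1
¬(u ∧ v) ∨ ((v ↔ v) ∨ (u → u)) = 2/3 ∨ 1 = 1
¬¬(u ∨ u) ∨ (¬(u ∧ v) ∨ ((v ↔ v) ∨ (u → u))) = 1/3 ∨ 1 = 1
u → v = 1/3 → 1/3 = 1
v ↔ u = 1/3 ↔ 1/3 = 1
(u → v) → (v ↔ u) = 1 → 1 = 1
u ↔ u = 1/3 ↔ 1/3 = 1
(u ↔ u) → v = 1 → 1/3 = 1/3
((u → v) → (v ↔ u)) → ((u ↔ u) → v) = 1 → 1/3 = 1/3
¬(((u → v) → (v ↔ u)) → ((u ↔ u) → v)) = ¬1/3 = 2/3
(¬¬(u ∨ u) ∨ (¬(u ∧ v) ∨ ((v ↔ v) ∨ (u → u)))) ∧ ¬(((u → v) → (v ↔ u)) → ((u ↔ u) → v)) = 1 ∧ 2/3 = 2/3

2/3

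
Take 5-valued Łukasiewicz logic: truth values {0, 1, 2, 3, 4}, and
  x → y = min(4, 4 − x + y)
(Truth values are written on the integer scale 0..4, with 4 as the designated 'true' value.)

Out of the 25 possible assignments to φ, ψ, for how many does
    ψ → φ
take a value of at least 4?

15

value 4: 15 assignments (counts)
value 3: 4 assignments
value 2: 3 assignments
value 1: 2 assignments
value 0: 1 assignment
So 15 of the 25 assignments meet the threshold.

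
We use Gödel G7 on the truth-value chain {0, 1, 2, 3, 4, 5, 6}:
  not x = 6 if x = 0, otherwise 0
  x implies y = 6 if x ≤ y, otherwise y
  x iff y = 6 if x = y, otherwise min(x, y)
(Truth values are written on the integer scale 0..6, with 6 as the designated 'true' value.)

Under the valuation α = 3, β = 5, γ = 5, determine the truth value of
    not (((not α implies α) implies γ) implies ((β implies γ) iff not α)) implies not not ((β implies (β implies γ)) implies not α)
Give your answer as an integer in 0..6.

not α = not 3 = 0
not α implies α = 0 implies 3 = 6
(not α implies α) implies γ = 6 implies 5 = 5
β implies γ = 5 implies 5 = 6
not α = not 3 = 0
(β implies γ) iff not α = 6 iff 0 = 0
((not α implies α) implies γ) implies ((β implies γ) iff not α) = 5 implies 0 = 0
not (((not α implies α) implies γ) implies ((β implies γ) iff not α)) = not 0 = 6
β implies γ = 5 implies 5 = 6
β implies (β implies γ) = 5 implies 6 = 6
not α = not 3 = 0
(β implies (β implies γ)) implies not α = 6 implies 0 = 0
not ((β implies (β implies γ)) implies not α) = not 0 = 6
not not ((β implies (β implies γ)) implies not α) = not 6 = 0
not (((not α implies α) implies γ) implies ((β implies γ) iff not α)) implies not not ((β implies (β implies γ)) implies not α) = 6 implies 0 = 0

0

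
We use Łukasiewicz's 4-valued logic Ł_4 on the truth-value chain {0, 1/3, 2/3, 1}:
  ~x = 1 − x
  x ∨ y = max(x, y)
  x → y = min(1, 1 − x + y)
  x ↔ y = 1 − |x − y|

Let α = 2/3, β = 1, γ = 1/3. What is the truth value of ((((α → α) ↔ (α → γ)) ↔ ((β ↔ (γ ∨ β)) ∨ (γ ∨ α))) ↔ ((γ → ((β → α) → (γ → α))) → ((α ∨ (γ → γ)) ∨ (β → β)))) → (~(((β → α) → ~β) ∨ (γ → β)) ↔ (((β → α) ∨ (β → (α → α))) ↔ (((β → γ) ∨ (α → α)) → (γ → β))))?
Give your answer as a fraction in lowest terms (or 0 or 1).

1/3

α → α = 2/3 → 2/3 = 1
α → γ = 2/3 → 1/3 = 2/3
(α → α) ↔ (α → γ) = 1 ↔ 2/3 = 2/3
γ ∨ β = 1/3 ∨ 1 = 1
β ↔ (γ ∨ β) = 1 ↔ 1 = 1
γ ∨ α = 1/3 ∨ 2/3 = 2/3
(β ↔ (γ ∨ β)) ∨ (γ ∨ α) = 1 ∨ 2/3 = 1
((α → α) ↔ (α → γ)) ↔ ((β ↔ (γ ∨ β)) ∨ (γ ∨ α)) = 2/3 ↔ 1 = 2/3
β → α = 1 → 2/3 = 2/3
γ → α = 1/3 → 2/3 = 1
(β → α) → (γ → α) = 2/3 → 1 = 1
γ → ((β → α) → (γ → α)) = 1/3 → 1 = 1
γ → γ = 1/3 → 1/3 = 1
α ∨ (γ → γ) = 2/3 ∨ 1 = 1
β → β = 1 → 1 = 1
(α ∨ (γ → γ)) ∨ (β → β) = 1 ∨ 1 = 1
(γ → ((β → α) → (γ → α))) → ((α ∨ (γ → γ)) ∨ (β → β)) = 1 → 1 = 1
(((α → α) ↔ (α → γ)) ↔ ((β ↔ (γ ∨ β)) ∨ (γ ∨ α))) ↔ ((γ → ((β → α) → (γ → α))) → ((α ∨ (γ → γ)) ∨ (β → β))) = 2/3 ↔ 1 = 2/3
β → α = 1 → 2/3 = 2/3
~β = ~1 = 0
(β → α) → ~β = 2/3 → 0 = 1/3
γ → β = 1/3 → 1 = 1
((β → α) → ~β) ∨ (γ → β) = 1/3 ∨ 1 = 1
~(((β → α) → ~β) ∨ (γ → β)) = ~1 = 0
β → α = 1 → 2/3 = 2/3
α → α = 2/3 → 2/3 = 1
β → (α → α) = 1 → 1 = 1
(β → α) ∨ (β → (α → α)) = 2/3 ∨ 1 = 1
β → γ = 1 → 1/3 = 1/3
α → α = 2/3 → 2/3 = 1
(β → γ) ∨ (α → α) = 1/3 ∨ 1 = 1
γ → β = 1/3 → 1 = 1
((β → γ) ∨ (α → α)) → (γ → β) = 1 → 1 = 1
((β → α) ∨ (β → (α → α))) ↔ (((β → γ) ∨ (α → α)) → (γ → β)) = 1 ↔ 1 = 1
~(((β → α) → ~β) ∨ (γ → β)) ↔ (((β → α) ∨ (β → (α → α))) ↔ (((β → γ) ∨ (α → α)) → (γ → β))) = 0 ↔ 1 = 0
((((α → α) ↔ (α → γ)) ↔ ((β ↔ (γ ∨ β)) ∨ (γ ∨ α))) ↔ ((γ → ((β → α) → (γ → α))) → ((α ∨ (γ → γ)) ∨ (β → β)))) → (~(((β → α) → ~β) ∨ (γ → β)) ↔ (((β → α) ∨ (β → (α → α))) ↔ (((β → γ) ∨ (α → α)) → (γ → β)))) = 2/3 → 0 = 1/3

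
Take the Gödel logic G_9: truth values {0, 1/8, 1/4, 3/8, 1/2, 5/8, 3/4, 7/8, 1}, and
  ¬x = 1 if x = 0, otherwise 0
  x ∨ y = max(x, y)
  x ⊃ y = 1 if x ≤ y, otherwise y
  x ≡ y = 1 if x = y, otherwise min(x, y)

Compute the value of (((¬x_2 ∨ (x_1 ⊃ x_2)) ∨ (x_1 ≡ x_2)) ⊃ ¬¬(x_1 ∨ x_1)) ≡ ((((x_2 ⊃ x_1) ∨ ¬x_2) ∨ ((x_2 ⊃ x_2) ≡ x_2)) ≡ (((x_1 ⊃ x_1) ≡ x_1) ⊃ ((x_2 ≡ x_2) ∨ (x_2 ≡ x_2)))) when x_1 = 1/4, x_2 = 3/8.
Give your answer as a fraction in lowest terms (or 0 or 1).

¬x_2 = ¬3/8 = 0
x_1 ⊃ x_2 = 1/4 ⊃ 3/8 = 1
¬x_2 ∨ (x_1 ⊃ x_2) = 0 ∨ 1 = 1
x_1 ≡ x_2 = 1/4 ≡ 3/8 = 1/4
(¬x_2 ∨ (x_1 ⊃ x_2)) ∨ (x_1 ≡ x_2) = 1 ∨ 1/4 = 1
x_1 ∨ x_1 = 1/4 ∨ 1/4 = 1/4
¬(x_1 ∨ x_1) = ¬1/4 = 0
¬¬(x_1 ∨ x_1) = ¬0 = 1
((¬x_2 ∨ (x_1 ⊃ x_2)) ∨ (x_1 ≡ x_2)) ⊃ ¬¬(x_1 ∨ x_1) = 1 ⊃ 1 = 1
x_2 ⊃ x_1 = 3/8 ⊃ 1/4 = 1/4
¬x_2 = ¬3/8 = 0
(x_2 ⊃ x_1) ∨ ¬x_2 = 1/4 ∨ 0 = 1/4
x_2 ⊃ x_2 = 3/8 ⊃ 3/8 = 1
(x_2 ⊃ x_2) ≡ x_2 = 1 ≡ 3/8 = 3/8
((x_2 ⊃ x_1) ∨ ¬x_2) ∨ ((x_2 ⊃ x_2) ≡ x_2) = 1/4 ∨ 3/8 = 3/8
x_1 ⊃ x_1 = 1/4 ⊃ 1/4 = 1
(x_1 ⊃ x_1) ≡ x_1 = 1 ≡ 1/4 = 1/4
x_2 ≡ x_2 = 3/8 ≡ 3/8 = 1
x_2 ≡ x_2 = 3/8 ≡ 3/8 = 1
(x_2 ≡ x_2) ∨ (x_2 ≡ x_2) = 1 ∨ 1 = 1
((x_1 ⊃ x_1) ≡ x_1) ⊃ ((x_2 ≡ x_2) ∨ (x_2 ≡ x_2)) = 1/4 ⊃ 1 = 1
(((x_2 ⊃ x_1) ∨ ¬x_2) ∨ ((x_2 ⊃ x_2) ≡ x_2)) ≡ (((x_1 ⊃ x_1) ≡ x_1) ⊃ ((x_2 ≡ x_2) ∨ (x_2 ≡ x_2))) = 3/8 ≡ 1 = 3/8
(((¬x_2 ∨ (x_1 ⊃ x_2)) ∨ (x_1 ≡ x_2)) ⊃ ¬¬(x_1 ∨ x_1)) ≡ ((((x_2 ⊃ x_1) ∨ ¬x_2) ∨ ((x_2 ⊃ x_2) ≡ x_2)) ≡ (((x_1 ⊃ x_1) ≡ x_1) ⊃ ((x_2 ≡ x_2) ∨ (x_2 ≡ x_2)))) = 1 ≡ 3/8 = 3/8

3/8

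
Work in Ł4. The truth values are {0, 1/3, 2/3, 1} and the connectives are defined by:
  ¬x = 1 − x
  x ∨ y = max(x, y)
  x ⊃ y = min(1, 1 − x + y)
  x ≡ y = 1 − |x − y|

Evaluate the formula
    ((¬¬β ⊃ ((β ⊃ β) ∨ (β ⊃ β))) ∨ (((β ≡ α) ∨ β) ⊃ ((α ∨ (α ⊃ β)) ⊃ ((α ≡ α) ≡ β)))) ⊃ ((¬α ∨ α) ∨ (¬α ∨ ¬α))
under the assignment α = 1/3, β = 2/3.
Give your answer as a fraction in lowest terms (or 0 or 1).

¬β = ¬2/3 = 1/3
¬¬β = ¬1/3 = 2/3
β ⊃ β = 2/3 ⊃ 2/3 = 1
β ⊃ β = 2/3 ⊃ 2/3 = 1
(β ⊃ β) ∨ (β ⊃ β) = 1 ∨ 1 = 1
¬¬β ⊃ ((β ⊃ β) ∨ (β ⊃ β)) = 2/3 ⊃ 1 = 1
β ≡ α = 2/3 ≡ 1/3 = 2/3
(β ≡ α) ∨ β = 2/3 ∨ 2/3 = 2/3
α ⊃ β = 1/3 ⊃ 2/3 = 1
α ∨ (α ⊃ β) = 1/3 ∨ 1 = 1
α ≡ α = 1/3 ≡ 1/3 = 1
(α ≡ α) ≡ β = 1 ≡ 2/3 = 2/3
(α ∨ (α ⊃ β)) ⊃ ((α ≡ α) ≡ β) = 1 ⊃ 2/3 = 2/3
((β ≡ α) ∨ β) ⊃ ((α ∨ (α ⊃ β)) ⊃ ((α ≡ α) ≡ β)) = 2/3 ⊃ 2/3 = 1
(¬¬β ⊃ ((β ⊃ β) ∨ (β ⊃ β))) ∨ (((β ≡ α) ∨ β) ⊃ ((α ∨ (α ⊃ β)) ⊃ ((α ≡ α) ≡ β))) = 1 ∨ 1 = 1
¬α = ¬1/3 = 2/3
¬α ∨ α = 2/3 ∨ 1/3 = 2/3
¬α = ¬1/3 = 2/3
¬α = ¬1/3 = 2/3
¬α ∨ ¬α = 2/3 ∨ 2/3 = 2/3
(¬α ∨ α) ∨ (¬α ∨ ¬α) = 2/3 ∨ 2/3 = 2/3
((¬¬β ⊃ ((β ⊃ β) ∨ (β ⊃ β))) ∨ (((β ≡ α) ∨ β) ⊃ ((α ∨ (α ⊃ β)) ⊃ ((α ≡ α) ≡ β)))) ⊃ ((¬α ∨ α) ∨ (¬α ∨ ¬α)) = 1 ⊃ 2/3 = 2/3

2/3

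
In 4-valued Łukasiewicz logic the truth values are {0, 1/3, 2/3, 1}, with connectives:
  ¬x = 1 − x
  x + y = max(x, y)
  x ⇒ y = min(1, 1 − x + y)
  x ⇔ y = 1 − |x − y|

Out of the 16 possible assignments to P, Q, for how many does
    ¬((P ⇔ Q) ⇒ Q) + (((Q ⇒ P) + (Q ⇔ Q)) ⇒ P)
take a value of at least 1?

P = 0, Q = 0 ↦ 1  ≥
P = 0, Q = 1/3 ↦ 1/3  <
P = 0, Q = 2/3 ↦ 0  <
P = 0, Q = 1 ↦ 0  <
P = 1/3, Q = 0 ↦ 2/3  <
P = 1/3, Q = 1/3 ↦ 2/3  <
P = 1/3, Q = 2/3 ↦ 1/3  <
P = 1/3, Q = 1 ↦ 1/3  <
P = 2/3, Q = 0 ↦ 2/3  <
P = 2/3, Q = 1/3 ↦ 2/3  <
P = 2/3, Q = 2/3 ↦ 2/3  <
P = 2/3, Q = 1 ↦ 2/3  <
P = 1, Q = 0 ↦ 1  ≥
P = 1, Q = 1/3 ↦ 1  ≥
P = 1, Q = 2/3 ↦ 1  ≥
P = 1, Q = 1 ↦ 1  ≥
So 5 of the 16 assignments meet the threshold.

5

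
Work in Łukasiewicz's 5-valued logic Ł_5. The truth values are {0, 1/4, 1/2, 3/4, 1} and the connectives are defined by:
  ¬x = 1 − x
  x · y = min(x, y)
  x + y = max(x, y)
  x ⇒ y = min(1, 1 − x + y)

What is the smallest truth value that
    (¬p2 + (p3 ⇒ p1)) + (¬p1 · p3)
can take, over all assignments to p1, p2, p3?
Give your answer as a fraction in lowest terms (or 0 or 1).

1/2

Take p1 = 0, p2 = 1/2, p3 = 1/2:
¬p2 = ¬1/2 = 1/2
p3 ⇒ p1 = 1/2 ⇒ 0 = 1/2
¬p2 + (p3 ⇒ p1) = 1/2 + 1/2 = 1/2
¬p1 = ¬0 = 1
¬p1 · p3 = 1 · 1/2 = 1/2
(¬p2 + (p3 ⇒ p1)) + (¬p1 · p3) = 1/2 + 1/2 = 1/2
No assignment yields a value below 1/2, so this is the minimum.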